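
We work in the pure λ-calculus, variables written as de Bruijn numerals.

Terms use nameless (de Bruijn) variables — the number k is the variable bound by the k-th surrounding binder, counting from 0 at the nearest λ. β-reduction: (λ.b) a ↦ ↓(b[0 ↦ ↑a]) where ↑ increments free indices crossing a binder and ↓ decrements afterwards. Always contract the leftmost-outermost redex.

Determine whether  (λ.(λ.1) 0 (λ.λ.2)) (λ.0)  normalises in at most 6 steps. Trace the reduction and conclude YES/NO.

Answer: YES — reaches normal form λ.λ.λ.0 in 3 ≤ 6 steps

Working:
  start: (λ.(λ.1) 0 (λ.λ.2)) (λ.0)
  step 1: (λ.λ.0) (λ.0) (λ.λ.λ.0)
  step 2: (λ.0) (λ.λ.λ.0)
  step 3: λ.λ.λ.0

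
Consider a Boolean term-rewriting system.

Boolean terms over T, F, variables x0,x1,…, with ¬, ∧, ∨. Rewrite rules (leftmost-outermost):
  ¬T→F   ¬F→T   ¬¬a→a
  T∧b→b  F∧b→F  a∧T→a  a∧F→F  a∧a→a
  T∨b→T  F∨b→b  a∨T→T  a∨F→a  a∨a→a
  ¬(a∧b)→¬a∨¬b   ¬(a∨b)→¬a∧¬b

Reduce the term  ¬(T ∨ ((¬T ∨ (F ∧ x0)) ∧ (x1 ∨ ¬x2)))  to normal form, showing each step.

Answer: normal form = F  (in 3 steps)

Working:
  start: ¬(T ∨ ((¬T ∨ (F ∧ x0)) ∧ (x1 ∨ ¬x2)))
  →1  ¬T ∧ ¬((¬T ∨ (F ∧ x0)) ∧ (x1 ∨ ¬x2))
  →2  F ∧ ¬((¬T ∨ (F ∧ x0)) ∧ (x1 ∨ ¬x2))
  →3  F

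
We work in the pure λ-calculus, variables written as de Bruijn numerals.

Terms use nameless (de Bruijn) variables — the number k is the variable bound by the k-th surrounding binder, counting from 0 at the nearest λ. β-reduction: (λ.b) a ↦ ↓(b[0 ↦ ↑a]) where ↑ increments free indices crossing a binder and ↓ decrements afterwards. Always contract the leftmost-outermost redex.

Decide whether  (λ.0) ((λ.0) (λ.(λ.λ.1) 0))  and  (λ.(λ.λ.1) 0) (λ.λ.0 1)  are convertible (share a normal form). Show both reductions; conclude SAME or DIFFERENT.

Term A:
  start: (λ.0) ((λ.0) (λ.(λ.λ.1) 0))
  [1] (λ.0) (λ.(λ.λ.1) 0)
  [2] λ.(λ.λ.1) 0
  [3] λ.λ.1

Term B:
  start: (λ.(λ.λ.1) 0) (λ.λ.0 1)
  [1] (λ.λ.1) (λ.λ.0 1)
  [2] λ.λ.λ.0 1

Answer: DIFFERENT — A ⇓ λ.λ.1, B ⇓ λ.λ.λ.0 1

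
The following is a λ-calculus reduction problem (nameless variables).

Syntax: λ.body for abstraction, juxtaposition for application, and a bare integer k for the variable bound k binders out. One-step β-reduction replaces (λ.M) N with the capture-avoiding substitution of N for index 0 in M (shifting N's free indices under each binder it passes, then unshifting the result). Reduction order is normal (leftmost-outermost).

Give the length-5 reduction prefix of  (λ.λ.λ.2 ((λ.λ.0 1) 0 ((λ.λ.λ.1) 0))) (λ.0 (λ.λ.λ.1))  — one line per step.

Answer: after 5 steps: λ.λ.(λ.λ.1) 0 (λ.λ.λ.1)

Working:
  start: (λ.λ.λ.2 ((λ.λ.0 1) 0 ((λ.λ.λ.1) 0))) (λ.0 (λ.λ.λ.1))
  step 1: λ.λ.(λ.0 (λ.λ.λ.1)) ((λ.λ.0 1) 0 ((λ.λ.λ.1) 0))
  step 2: λ.λ.(λ.λ.0 1) 0 ((λ.λ.λ.1) 0) (λ.λ.λ.1)
  step 3: λ.λ.(λ.0 1) ((λ.λ.λ.1) 0) (λ.λ.λ.1)
  step 4: λ.λ.(λ.λ.λ.1) 0 0 (λ.λ.λ.1)
  step 5: λ.λ.(λ.λ.1) 0 (λ.λ.λ.1)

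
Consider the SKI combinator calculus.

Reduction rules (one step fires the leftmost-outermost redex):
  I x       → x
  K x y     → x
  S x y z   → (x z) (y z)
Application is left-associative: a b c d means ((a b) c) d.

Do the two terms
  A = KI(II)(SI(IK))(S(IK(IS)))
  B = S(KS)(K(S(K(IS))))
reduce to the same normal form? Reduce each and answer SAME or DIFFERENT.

Term A:
  start: KI(II)(SI(IK))(S(IK(IS)))
  →1  I(SI(IK))(S(IK(IS)))
  →2  SI(IK)(S(IK(IS)))
  →3  I(S(IK(IS)))(IK(S(IK(IS))))
  →4  S(IK(IS))(IK(S(IK(IS))))
  →5  S(K(IS))(IK(S(IK(IS))))
  →6  S(KS)(IK(S(IK(IS))))
  →7  S(KS)(K(S(IK(IS))))
  →8  S(KS)(K(S(K(IS))))
  →9  S(KS)(K(S(KS)))

Term B:
  start: S(KS)(K(S(K(IS))))
  →1  S(KS)(K(S(KS)))

Answer: SAME — A ⇓ S(KS)(K(S(KS))), B ⇓ S(KS)(K(S(KS)))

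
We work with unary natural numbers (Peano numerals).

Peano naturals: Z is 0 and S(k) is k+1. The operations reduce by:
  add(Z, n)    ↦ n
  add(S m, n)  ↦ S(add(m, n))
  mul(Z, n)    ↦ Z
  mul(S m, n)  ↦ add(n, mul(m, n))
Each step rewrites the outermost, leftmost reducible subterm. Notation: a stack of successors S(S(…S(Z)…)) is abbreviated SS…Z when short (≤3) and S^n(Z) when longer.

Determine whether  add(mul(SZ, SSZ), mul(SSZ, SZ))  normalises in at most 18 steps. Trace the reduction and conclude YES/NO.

Answer: YES — reaches normal form S^4(Z) in 15 ≤ 18 steps

Derivation:
  start: add(mul(SZ, SSZ), mul(SSZ, SZ))
  →1  add(add(SSZ, mul(Z, SSZ)), mul(SSZ, SZ))
  →2  add(S(add(SZ, mul(Z, SSZ))), mul(SSZ, SZ))
  →3  S(add(add(SZ, mul(Z, SSZ)), mul(SSZ, SZ)))
  →4  S(add(S(add(Z, mul(Z, SSZ))), mul(SSZ, SZ)))
  →5  S(S(add(add(Z, mul(Z, SSZ)), mul(SSZ, SZ))))
  →6  S(S(add(mul(Z, SSZ), mul(SSZ, SZ))))
  →7  S(S(add(Z, mul(SSZ, SZ))))
  →8  S(S(mul(SSZ, SZ)))
  →9  S(S(add(SZ, mul(SZ, SZ))))
  →10  S(S(S(add(Z, mul(SZ, SZ)))))
  →11  S(S(S(mul(SZ, SZ))))
  →12  S(S(S(add(SZ, mul(Z, SZ)))))
  →13  S(S(S(S(add(Z, mul(Z, SZ))))))
  →14  S(S(S(S(mul(Z, SZ)))))
  →15  S^4(Z)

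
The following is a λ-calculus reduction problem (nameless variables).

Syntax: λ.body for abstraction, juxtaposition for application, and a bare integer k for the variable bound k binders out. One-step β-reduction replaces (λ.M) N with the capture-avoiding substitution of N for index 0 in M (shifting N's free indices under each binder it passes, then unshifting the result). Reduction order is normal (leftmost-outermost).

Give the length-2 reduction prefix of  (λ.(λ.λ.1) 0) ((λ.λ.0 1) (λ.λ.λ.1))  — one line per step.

Answer: after 2 steps: λ.(λ.λ.0 1) (λ.λ.λ.1)

Reduction:
  start: (λ.(λ.λ.1) 0) ((λ.λ.0 1) (λ.λ.λ.1))
  step 1: (λ.λ.1) ((λ.λ.0 1) (λ.λ.λ.1))
  step 2: λ.(λ.λ.0 1) (λ.λ.λ.1)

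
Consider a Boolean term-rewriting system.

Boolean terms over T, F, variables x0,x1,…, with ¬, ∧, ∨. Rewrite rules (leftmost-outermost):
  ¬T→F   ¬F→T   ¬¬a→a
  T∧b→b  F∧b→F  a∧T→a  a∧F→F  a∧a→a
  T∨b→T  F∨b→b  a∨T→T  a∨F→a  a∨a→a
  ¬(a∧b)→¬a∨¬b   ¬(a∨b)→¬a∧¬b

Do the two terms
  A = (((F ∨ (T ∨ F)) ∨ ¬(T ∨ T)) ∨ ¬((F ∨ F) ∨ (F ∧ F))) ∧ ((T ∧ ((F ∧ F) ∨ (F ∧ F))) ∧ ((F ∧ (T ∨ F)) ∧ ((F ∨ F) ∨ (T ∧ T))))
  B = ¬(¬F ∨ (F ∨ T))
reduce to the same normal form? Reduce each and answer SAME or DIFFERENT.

Term A:
  start: (((F ∨ (T ∨ F)) ∨ ¬(T ∨ T)) ∨ ¬((F ∨ F) ∨ (F ∧ F))) ∧ ((T ∧ ((F ∧ F) ∨ (F ∧ F))) ∧ ((F ∧ (T ∨ F)) ∧ ((F ∨ F) ∨ (T ∧ T))))
  [1] (((T ∨ F) ∨ ¬(T ∨ T)) ∨ ¬((F ∨ F) ∨ (F ∧ F))) ∧ ((T ∧ ((F ∧ F) ∨ (F ∧ F))) ∧ ((F ∧ (T ∨ F)) ∧ ((F ∨ F) ∨ (T ∧ T))))
  [2] ((T ∨ ¬(T ∨ T)) ∨ ¬((F ∨ F) ∨ (F ∧ F))) ∧ ((T ∧ ((F ∧ F) ∨ (F ∧ F))) ∧ ((F ∧ (T ∨ F)) ∧ ((F ∨ F) ∨ (T ∧ T))))
  [3] (T ∨ ¬((F ∨ F) ∨ (F ∧ F))) ∧ ((T ∧ ((F ∧ F) ∨ (F ∧ F))) ∧ ((F ∧ (T ∨ F)) ∧ ((F ∨ F) ∨ (T ∧ T))))
  [4] T ∧ ((T ∧ ((F ∧ F) ∨ (F ∧ F))) ∧ ((F ∧ (T ∨ F)) ∧ ((F ∨ F) ∨ (T ∧ T))))
  [5] (T ∧ ((F ∧ F) ∨ (F ∧ F))) ∧ ((F ∧ (T ∨ F)) ∧ ((F ∨ F) ∨ (T ∧ T)))
  [6] ((F ∧ F) ∨ (F ∧ F)) ∧ ((F ∧ (T ∨ F)) ∧ ((F ∨ F) ∨ (T ∧ T)))
  [7] (F ∧ F) ∧ ((F ∧ (T ∨ F)) ∧ ((F ∨ F) ∨ (T ∧ T)))
  [8] F ∧ ((F ∧ (T ∨ F)) ∧ ((F ∨ F) ∨ (T ∧ T)))
  [9] F

Term B:
  start: ¬(¬F ∨ (F ∨ T))
  [1] ¬¬F ∧ ¬(F ∨ T)
  [2] F ∧ ¬(F ∨ T)
  [3] F

Answer: SAME — A ⇓ F, B ⇓ F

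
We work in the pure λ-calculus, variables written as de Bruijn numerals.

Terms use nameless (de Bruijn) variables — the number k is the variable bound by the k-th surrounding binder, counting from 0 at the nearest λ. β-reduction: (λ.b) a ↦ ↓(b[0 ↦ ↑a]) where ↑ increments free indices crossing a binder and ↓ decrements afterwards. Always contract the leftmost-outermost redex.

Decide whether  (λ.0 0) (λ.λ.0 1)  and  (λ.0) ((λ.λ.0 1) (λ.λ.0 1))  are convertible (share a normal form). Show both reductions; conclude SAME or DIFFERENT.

Answer: SAME — A ⇓ λ.0 (λ.λ.0 1), B ⇓ λ.0 (λ.λ.0 1)

Derivation:
Term A:
  start: (λ.0 0) (λ.λ.0 1)
  step 1: (λ.λ.0 1) (λ.λ.0 1)
  step 2: λ.0 (λ.λ.0 1)

Term B:
  start: (λ.0) ((λ.λ.0 1) (λ.λ.0 1))
  step 1: (λ.λ.0 1) (λ.λ.0 1)
  step 2: λ.0 (λ.λ.0 1)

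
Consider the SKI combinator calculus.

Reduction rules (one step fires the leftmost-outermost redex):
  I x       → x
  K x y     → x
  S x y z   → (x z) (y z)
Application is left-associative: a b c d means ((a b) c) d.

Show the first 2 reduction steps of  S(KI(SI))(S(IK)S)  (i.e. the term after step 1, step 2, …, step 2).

Answer: after 2 steps: SI(SKS)

Reduction:
  start: S(KI(SI))(S(IK)S)
  →1  SI(S(IK)S)
  →2  SI(SKS)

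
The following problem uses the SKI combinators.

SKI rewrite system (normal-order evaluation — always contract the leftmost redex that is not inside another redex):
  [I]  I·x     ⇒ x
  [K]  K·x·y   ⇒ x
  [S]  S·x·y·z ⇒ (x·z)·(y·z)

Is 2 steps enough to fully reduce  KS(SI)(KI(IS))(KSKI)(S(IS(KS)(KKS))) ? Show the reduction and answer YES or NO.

Answer: NO — after 2 steps the term is KI(IS)(S(IS(KS)(KKS)))(KSKI(S(IS(KS)(KKS)))), not yet normal

Working:
  start: KS(SI)(KI(IS))(KSKI)(S(IS(KS)(KKS)))
  [1] S(KI(IS))(KSKI)(S(IS(KS)(KKS)))
  [2] KI(IS)(S(IS(KS)(KKS)))(KSKI(S(IS(KS)(KKS))))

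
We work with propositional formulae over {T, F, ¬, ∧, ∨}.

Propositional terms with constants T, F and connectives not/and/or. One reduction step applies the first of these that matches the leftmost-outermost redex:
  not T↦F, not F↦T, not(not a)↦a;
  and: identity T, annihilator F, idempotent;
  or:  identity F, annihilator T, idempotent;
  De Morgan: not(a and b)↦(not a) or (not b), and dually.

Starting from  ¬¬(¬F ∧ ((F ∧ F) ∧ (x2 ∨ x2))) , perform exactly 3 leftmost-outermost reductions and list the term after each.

  start: ¬¬(¬F ∧ ((F ∧ F) ∧ (x2 ∨ x2)))
  [1] ¬F ∧ ((F ∧ F) ∧ (x2 ∨ x2))
  [2] T ∧ ((F ∧ F) ∧ (x2 ∨ x2))
  [3] (F ∧ F) ∧ (x2 ∨ x2)

Answer: after 3 steps: (F ∧ F) ∧ (x2 ∨ x2)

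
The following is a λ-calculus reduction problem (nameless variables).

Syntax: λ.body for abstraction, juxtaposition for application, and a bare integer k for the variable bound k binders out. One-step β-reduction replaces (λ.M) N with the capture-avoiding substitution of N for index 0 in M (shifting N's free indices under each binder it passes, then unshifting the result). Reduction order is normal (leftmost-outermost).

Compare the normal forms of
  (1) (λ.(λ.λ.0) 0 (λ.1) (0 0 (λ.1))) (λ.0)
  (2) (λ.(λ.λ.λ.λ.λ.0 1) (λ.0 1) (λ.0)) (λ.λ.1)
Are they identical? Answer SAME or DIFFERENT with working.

Term A:
  start: (λ.(λ.λ.0) 0 (λ.1) (0 0 (λ.1))) (λ.0)
  [1] (λ.λ.0) (λ.0) (λ.λ.0) ((λ.0) (λ.0) (λ.λ.0))
  [2] (λ.0) (λ.λ.0) ((λ.0) (λ.0) (λ.λ.0))
  [3] (λ.λ.0) ((λ.0) (λ.0) (λ.λ.0))
  [4] λ.0

Term B:
  start: (λ.(λ.λ.λ.λ.λ.0 1) (λ.0 1) (λ.0)) (λ.λ.1)
  [1] (λ.λ.λ.λ.λ.0 1) (λ.0 (λ.λ.1)) (λ.0)
  [2] (λ.λ.λ.λ.0 1) (λ.0)
  [3] λ.λ.λ.0 1

Answer: DIFFERENT — A ⇓ λ.0, B ⇓ λ.λ.λ.0 1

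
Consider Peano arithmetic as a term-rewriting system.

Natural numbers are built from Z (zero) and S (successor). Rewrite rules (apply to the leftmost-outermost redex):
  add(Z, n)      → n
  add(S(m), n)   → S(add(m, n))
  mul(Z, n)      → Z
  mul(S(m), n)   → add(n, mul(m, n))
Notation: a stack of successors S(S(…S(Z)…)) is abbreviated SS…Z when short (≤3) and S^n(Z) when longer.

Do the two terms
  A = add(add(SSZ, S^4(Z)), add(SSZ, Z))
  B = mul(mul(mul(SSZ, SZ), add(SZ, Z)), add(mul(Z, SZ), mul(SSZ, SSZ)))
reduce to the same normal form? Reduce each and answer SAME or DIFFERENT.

Term A:
  start: add(add(SSZ, S^4(Z)), add(SSZ, Z))
  →1  add(S(add(SZ, S^4(Z))), add(SSZ, Z))
  →2  S(add(add(SZ, S^4(Z)), add(SSZ, Z)))
  →3  S(add(S(add(Z, S^4(Z))), add(SSZ, Z)))
  →4  S(S(add(add(Z, S^4(Z)), add(SSZ, Z))))
  →5  S(S(add(S^4(Z), add(SSZ, Z))))
  →6  S(S(S(add(SSSZ, add(SSZ, Z)))))
  →7  S(S(S(S(add(SSZ, add(SSZ, Z))))))
  →8  S(S(S(S(S(add(SZ, add(SSZ, Z)))))))
  →9  S(S(S(S(S(S(add(Z, add(SSZ, Z))))))))
  →10  S(S(S(S(S(S(add(SSZ, Z)))))))
  →11  S(S(S(S(S(S(S(add(SZ, Z))))))))
  →12  S(S(S(S(S(S(S(S(add(Z, Z)))))))))
  →13  S^8(Z)

Term B:
  start: mul(mul(mul(SSZ, SZ), add(SZ, Z)), add(mul(Z, SZ), mul(SSZ, SSZ)))
  →1  mul(mul(add(SZ, mul(SZ, SZ)), add(SZ, Z)), add(mul(Z, SZ), mul(SSZ, SSZ)))
  →2  mul(mul(S(add(Z, mul(SZ, SZ))), add(SZ, Z)), add(mul(Z, SZ), mul(SSZ, SSZ)))
  →3  mul(add(add(SZ, Z), mul(add(Z, mul(SZ, SZ)), add(SZ, Z))), add(mul(Z, SZ), mul(SSZ, SSZ)))
  →4  mul(add(S(add(Z, Z)), mul(add(Z, mul(SZ, SZ)), add(SZ, Z))), add(mul(Z, SZ), mul(SSZ, SSZ)))
  →5  mul(S(add(add(Z, Z), mul(add(Z, mul(SZ, SZ)), add(SZ, Z)))), add(mul(Z, SZ), mul(SSZ, SSZ)))
  →6  add(add(mul(Z, SZ), mul(SSZ, SSZ)), mul(add(add(Z, Z), mul(add(Z, mul(SZ, SZ)), add(SZ, Z))), add(mul(Z, SZ), mul(SSZ, SSZ))))
  →7  add(add(Z, mul(SSZ, SSZ)), mul(add(add(Z, Z), mul(add(Z, mul(SZ, SZ)), add(SZ, Z))), add(mul(Z, SZ), mul(SSZ, SSZ))))
  →8  add(mul(SSZ, SSZ), mul(add(add(Z, Z), mul(add(Z, mul(SZ, SZ)), add(SZ, Z))), add(mul(Z, SZ), mul(SSZ, SSZ))))
  →9  add(add(SSZ, mul(SZ, SSZ)), mul(add(add(Z, Z), mul(add(Z, mul(SZ, SZ)), add(SZ, Z))), add(mul(Z, SZ), mul(SSZ, SSZ))))
  →10  add(S(add(SZ, mul(SZ, SSZ))), mul(add(add(Z, Z), mul(add(Z, mul(SZ, SZ)), add(SZ, Z))), add(mul(Z, SZ), mul(SSZ, SSZ))))
  →11  S(add(add(SZ, mul(SZ, SSZ)), mul(add(add(Z, Z), mul(add(Z, mul(SZ, SZ)), add(SZ, Z))), add(mul(Z, SZ), mul(SSZ, SSZ)))))
  →12  S(add(S(add(Z, mul(SZ, SSZ))), mul(add(add(Z, Z), mul(add(Z, mul(SZ, SZ)), add(SZ, Z))), add(mul(Z, SZ), mul(SSZ, SSZ)))))
  →13  S(S(add(add(Z, mul(SZ, SSZ)), mul(add(add(Z, Z), mul(add(Z, mul(SZ, SZ)), add(SZ, Z))), add(mul(Z, SZ), mul(SSZ, SSZ))))))
  →14  S(S(add(mul(SZ, SSZ), mul(add(add(Z, Z), mul(add(Z, mul(SZ, SZ)), add(SZ, Z))), add(mul(Z, SZ), mul(SSZ, SSZ))))))
  →15  S(S(add(add(SSZ, mul(Z, SSZ)), mul(add(add(Z, Z), mul(add(Z, mul(SZ, SZ)), add(SZ, Z))), add(mul(Z, SZ), mul(SSZ, SSZ))))))
  →16  S(S(add(S(add(SZ, mul(Z, SSZ))), mul(add(add(Z, Z), mul(add(Z, mul(SZ, SZ)), add(SZ, Z))), add(mul(Z, SZ), mul(SSZ, SSZ))))))
  →17  S(S(S(add(add(SZ, mul(Z, SSZ)), mul(add(add(Z, Z), mul(add(Z, mul(SZ, SZ)), add(SZ, Z))), add(mul(Z, SZ), mul(SSZ, SSZ)))))))
  →18  S(S(S(add(S(add(Z, mul(Z, SSZ))), mul(add(add(Z, Z), mul(add(Z, mul(SZ, SZ)), add(SZ, Z))), add(mul(Z, SZ), mul(SSZ, SSZ)))))))
  →19  S(S(S(S(add(add(Z, mul(Z, SSZ)), mul(add(add(Z, Z), mul(add(Z, mul(SZ, SZ)), add(SZ, Z))), add(mul(Z, SZ), mul(SSZ, SSZ))))))))
  →20  S(S(S(S(add(mul(Z, SSZ), mul(add(add(Z, Z), mul(add(Z, mul(SZ, SZ)), add(SZ, Z))), add(mul(Z, SZ), mul(SSZ, SSZ))))))))
  →21  S(S(S(S(add(Z, mul(add(add(Z, Z), mul(add(Z, mul(SZ, SZ)), add(SZ, Z))), add(mul(Z, SZ), mul(SSZ, SSZ))))))))
  →22  S(S(S(S(mul(add(add(Z, Z), mul(add(Z, mul(SZ, SZ)), add(SZ, Z))), add(mul(Z, SZ), mul(SSZ, SSZ)))))))
  →23  S(S(S(S(mul(add(Z, mul(add(Z, mul(SZ, SZ)), add(SZ, Z))), add(mul(Z, SZ), mul(SSZ, SSZ)))))))
  →24  S(S(S(S(mul(mul(add(Z, mul(SZ, SZ)), add(SZ, Z)), add(mul(Z, SZ), mul(SSZ, SSZ)))))))
  →25  S(S(S(S(mul(mul(mul(SZ, SZ), add(SZ, Z)), add(mul(Z, SZ), mul(SSZ, SSZ)))))))
  →26  S(S(S(S(mul(mul(add(SZ, mul(Z, SZ)), add(SZ, Z)), add(mul(Z, SZ), mul(SSZ, SSZ)))))))
  →27  S(S(S(S(mul(mul(S(add(Z, mul(Z, SZ))), add(SZ, Z)), add(mul(Z, SZ), mul(SSZ, SSZ)))))))
  →28  S(S(S(S(mul(add(add(SZ, Z), mul(add(Z, mul(Z, SZ)), add(SZ, Z))), add(mul(Z, SZ), mul(SSZ, SSZ)))))))
  →29  S(S(S(S(mul(add(S(add(Z, Z)), mul(add(Z, mul(Z, SZ)), add(SZ, Z))), add(mul(Z, SZ), mul(SSZ, SSZ)))))))
  →30  S(S(S(S(mul(S(add(add(Z, Z), mul(add(Z, mul(Z, SZ)), add(SZ, Z)))), add(mul(Z, SZ), mul(SSZ, SSZ)))))))
  →31  S(S(S(S(add(add(mul(Z, SZ), mul(SSZ, SSZ)), mul(add(add(Z, Z), mul(add(Z, mul(Z, SZ)), add(SZ, Z))), add(mul(Z, SZ), mul(SSZ, SSZ))))))))
  →32  S(S(S(S(add(add(Z, mul(SSZ, SSZ)), mul(add(add(Z, Z), mul(add(Z, mul(Z, SZ)), add(SZ, Z))), add(mul(Z, SZ), mul(SSZ, SSZ))))))))
  →33  S(S(S(S(add(mul(SSZ, SSZ), mul(add(add(Z, Z), mul(add(Z, mul(Z, SZ)), add(SZ, Z))), add(mul(Z, SZ), mul(SSZ, SSZ))))))))
  →34  S(S(S(S(add(add(SSZ, mul(SZ, SSZ)), mul(add(add(Z, Z), mul(add(Z, mul(Z, SZ)), add(SZ, Z))), add(mul(Z, SZ), mul(SSZ, SSZ))))))))
  →35  S(S(S(S(add(S(add(SZ, mul(SZ, SSZ))), mul(add(add(Z, Z), mul(add(Z, mul(Z, SZ)), add(SZ, Z))), add(mul(Z, SZ), mul(SSZ, SSZ))))))))
  →36  S(S(S(S(S(add(add(SZ, mul(SZ, SSZ)), mul(add(add(Z, Z), mul(add(Z, mul(Z, SZ)), add(SZ, Z))), add(mul(Z, SZ), mul(SSZ, SSZ)))))))))
  →37  S(S(S(S(S(add(S(add(Z, mul(SZ, SSZ))), mul(add(add(Z, Z), mul(add(Z, mul(Z, SZ)), add(SZ, Z))), add(mul(Z, SZ), mul(SSZ, SSZ)))))))))
  →38  S(S(S(S(S(S(add(add(Z, mul(SZ, SSZ)), mul(add(add(Z, Z), mul(add(Z, mul(Z, SZ)), add(SZ, Z))), add(mul(Z, SZ), mul(SSZ, SSZ))))))))))
  →39  S(S(S(S(S(S(add(mul(SZ, SSZ), mul(add(add(Z, Z), mul(add(Z, mul(Z, SZ)), add(SZ, Z))), add(mul(Z, SZ), mul(SSZ, SSZ))))))))))
  →40  S(S(S(S(S(S(add(add(SSZ, mul(Z, SSZ)), mul(add(add(Z, Z), mul(add(Z, mul(Z, SZ)), add(SZ, Z))), add(mul(Z, SZ), mul(SSZ, SSZ))))))))))
  →41  S(S(S(S(S(S(add(S(add(SZ, mul(Z, SSZ))), mul(add(add(Z, Z), mul(add(Z, mul(Z, SZ)), add(SZ, Z))), add(mul(Z, SZ), mul(SSZ, SSZ))))))))))
  →42  S(S(S(S(S(S(S(add(add(SZ, mul(Z, SSZ)), mul(add(add(Z, Z), mul(add(Z, mul(Z, SZ)), add(SZ, Z))), add(mul(Z, SZ), mul(SSZ, SSZ)))))))))))
  →43  S(S(S(S(S(S(S(add(S(add(Z, mul(Z, SSZ))), mul(add(add(Z, Z), mul(add(Z, mul(Z, SZ)), add(SZ, Z))), add(mul(Z, SZ), mul(SSZ, SSZ)))))))))))
  →44  S(S(S(S(S(S(S(S(add(add(Z, mul(Z, SSZ)), mul(add(add(Z, Z), mul(add(Z, mul(Z, SZ)), add(SZ, Z))), add(mul(Z, SZ), mul(SSZ, SSZ))))))))))))
  →45  S(S(S(S(S(S(S(S(add(mul(Z, SSZ), mul(add(add(Z, Z), mul(add(Z, mul(Z, SZ)), add(SZ, Z))), add(mul(Z, SZ), mul(SSZ, SSZ))))))))))))
  →46  S(S(S(S(S(S(S(S(add(Z, mul(add(add(Z, Z), mul(add(Z, mul(Z, SZ)), add(SZ, Z))), add(mul(Z, SZ), mul(SSZ, SSZ))))))))))))
  →47  S(S(S(S(S(S(S(S(mul(add(add(Z, Z), mul(add(Z, mul(Z, SZ)), add(SZ, Z))), add(mul(Z, SZ), mul(SSZ, SSZ)))))))))))
  →48  S(S(S(S(S(S(S(S(mul(add(Z, mul(add(Z, mul(Z, SZ)), add(SZ, Z))), add(mul(Z, SZ), mul(SSZ, SSZ)))))))))))
  →49  S(S(S(S(S(S(S(S(mul(mul(add(Z, mul(Z, SZ)), add(SZ, Z)), add(mul(Z, SZ), mul(SSZ, SSZ)))))))))))
  →50  S(S(S(S(S(S(S(S(mul(mul(mul(Z, SZ), add(SZ, Z)), add(mul(Z, SZ), mul(SSZ, SSZ)))))))))))
  →51  S(S(S(S(S(S(S(S(mul(mul(Z, add(SZ, Z)), add(mul(Z, SZ), mul(SSZ, SSZ)))))))))))
  →52  S(S(S(S(S(S(S(S(mul(Z, add(mul(Z, SZ), mul(SSZ, SSZ)))))))))))
  →53  S^8(Z)

Answer: SAME — A ⇓ S^8(Z), B ⇓ S^8(Z)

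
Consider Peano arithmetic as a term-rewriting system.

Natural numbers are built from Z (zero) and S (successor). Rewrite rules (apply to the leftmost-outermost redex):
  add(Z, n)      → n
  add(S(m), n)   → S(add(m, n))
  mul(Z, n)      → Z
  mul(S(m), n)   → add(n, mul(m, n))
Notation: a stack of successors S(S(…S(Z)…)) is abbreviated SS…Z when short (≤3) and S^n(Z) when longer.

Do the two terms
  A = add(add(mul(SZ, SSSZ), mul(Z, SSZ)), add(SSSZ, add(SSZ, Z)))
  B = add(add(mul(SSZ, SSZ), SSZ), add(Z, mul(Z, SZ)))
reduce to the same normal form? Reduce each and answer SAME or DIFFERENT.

Term A:
  start: add(add(mul(SZ, SSSZ), mul(Z, SSZ)), add(SSSZ, add(SSZ, Z)))
  [1] add(add(add(SSSZ, mul(Z, SSSZ)), mul(Z, SSZ)), add(SSSZ, add(SSZ, Z)))
  [2] add(add(S(add(SSZ, mul(Z, SSSZ))), mul(Z, SSZ)), add(SSSZ, add(SSZ, Z)))
  [3] add(S(add(add(SSZ, mul(Z, SSSZ)), mul(Z, SSZ))), add(SSSZ, add(SSZ, Z)))
  [4] S(add(add(add(SSZ, mul(Z, SSSZ)), mul(Z, SSZ)), add(SSSZ, add(SSZ, Z))))
  [5] S(add(add(S(add(SZ, mul(Z, SSSZ))), mul(Z, SSZ)), add(SSSZ, add(SSZ, Z))))
  [6] S(add(S(add(add(SZ, mul(Z, SSSZ)), mul(Z, SSZ))), add(SSSZ, add(SSZ, Z))))
  [7] S(S(add(add(add(SZ, mul(Z, SSSZ)), mul(Z, SSZ)), add(SSSZ, add(SSZ, Z)))))
  [8] S(S(add(add(S(add(Z, mul(Z, SSSZ))), mul(Z, SSZ)), add(SSSZ, add(SSZ, Z)))))
  [9] S(S(add(S(add(add(Z, mul(Z, SSSZ)), mul(Z, SSZ))), add(SSSZ, add(SSZ, Z)))))
  [10] S(S(S(add(add(add(Z, mul(Z, SSSZ)), mul(Z, SSZ)), add(SSSZ, add(SSZ, Z))))))
  [11] S(S(S(add(add(mul(Z, SSSZ), mul(Z, SSZ)), add(SSSZ, add(SSZ, Z))))))
  [12] S(S(S(add(add(Z, mul(Z, SSZ)), add(SSSZ, add(SSZ, Z))))))
  [13] S(S(S(add(mul(Z, SSZ), add(SSSZ, add(SSZ, Z))))))
  [14] S(S(S(add(Z, add(SSSZ, add(SSZ, Z))))))
  [15] S(S(S(add(SSSZ, add(SSZ, Z)))))
  [16] S(S(S(S(add(SSZ, add(SSZ, Z))))))
  [17] S(S(S(S(S(add(SZ, add(SSZ, Z)))))))
  [18] S(S(S(S(S(S(add(Z, add(SSZ, Z))))))))
  [19] S(S(S(S(S(S(add(SSZ, Z)))))))
  [20] S(S(S(S(S(S(S(add(SZ, Z))))))))
  [21] S(S(S(S(S(S(S(S(add(Z, Z)))))))))
  [22] S^8(Z)

Term B:
  start: add(add(mul(SSZ, SSZ), SSZ), add(Z, mul(Z, SZ)))
  [1] add(add(add(SSZ, mul(SZ, SSZ)), SSZ), add(Z, mul(Z, SZ)))
  [2] add(add(S(add(SZ, mul(SZ, SSZ))), SSZ), add(Z, mul(Z, SZ)))
  [3] add(S(add(add(SZ, mul(SZ, SSZ)), SSZ)), add(Z, mul(Z, SZ)))
  [4] S(add(add(add(SZ, mul(SZ, SSZ)), SSZ), add(Z, mul(Z, SZ))))
  [5] S(add(add(S(add(Z, mul(SZ, SSZ))), SSZ), add(Z, mul(Z, SZ))))
  [6] S(add(S(add(add(Z, mul(SZ, SSZ)), SSZ)), add(Z, mul(Z, SZ))))
  [7] S(S(add(add(add(Z, mul(SZ, SSZ)), SSZ), add(Z, mul(Z, SZ)))))
  [8] S(S(add(add(mul(SZ, SSZ), SSZ), add(Z, mul(Z, SZ)))))
  [9] S(S(add(add(add(SSZ, mul(Z, SSZ)), SSZ), add(Z, mul(Z, SZ)))))
  [10] S(S(add(add(S(add(SZ, mul(Z, SSZ))), SSZ), add(Z, mul(Z, SZ)))))
  [11] S(S(add(S(add(add(SZ, mul(Z, SSZ)), SSZ)), add(Z, mul(Z, SZ)))))
  [12] S(S(S(add(add(add(SZ, mul(Z, SSZ)), SSZ), add(Z, mul(Z, SZ))))))
  [13] S(S(S(add(add(S(add(Z, mul(Z, SSZ))), SSZ), add(Z, mul(Z, SZ))))))
  [14] S(S(S(add(S(add(add(Z, mul(Z, SSZ)), SSZ)), add(Z, mul(Z, SZ))))))
  [15] S(S(S(S(add(add(add(Z, mul(Z, SSZ)), SSZ), add(Z, mul(Z, SZ)))))))
  [16] S(S(S(S(add(add(mul(Z, SSZ), SSZ), add(Z, mul(Z, SZ)))))))
  [17] S(S(S(S(add(add(Z, SSZ), add(Z, mul(Z, SZ)))))))
  [18] S(S(S(S(add(SSZ, add(Z, mul(Z, SZ)))))))
  [19] S(S(S(S(S(add(SZ, add(Z, mul(Z, SZ))))))))
  [20] S(S(S(S(S(S(add(Z, add(Z, mul(Z, SZ)))))))))
  [21] S(S(S(S(S(S(add(Z, mul(Z, SZ))))))))
  [22] S(S(S(S(S(S(mul(Z, SZ)))))))
  [23] S^6(Z)

Answer: DIFFERENT — A ⇓ S^8(Z), B ⇓ S^6(Z)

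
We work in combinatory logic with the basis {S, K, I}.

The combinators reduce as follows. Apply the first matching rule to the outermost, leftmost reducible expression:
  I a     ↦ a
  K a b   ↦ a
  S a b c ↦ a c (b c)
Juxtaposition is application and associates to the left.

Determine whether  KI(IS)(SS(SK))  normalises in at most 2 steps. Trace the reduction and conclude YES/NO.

  start: KI(IS)(SS(SK))
  [1] I(SS(SK))
  [2] SS(SK)

Answer: YES — reaches normal form SS(SK) in 2 ≤ 2 steps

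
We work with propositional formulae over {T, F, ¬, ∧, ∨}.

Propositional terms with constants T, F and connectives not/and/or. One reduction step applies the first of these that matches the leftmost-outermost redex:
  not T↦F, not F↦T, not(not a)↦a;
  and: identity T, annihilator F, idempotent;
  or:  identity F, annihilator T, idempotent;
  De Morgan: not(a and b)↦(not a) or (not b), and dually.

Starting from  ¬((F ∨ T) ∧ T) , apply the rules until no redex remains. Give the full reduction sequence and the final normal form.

  start: ¬((F ∨ T) ∧ T)
  [1] ¬(F ∨ T) ∨ ¬T
  [2] (¬F ∧ ¬T) ∨ ¬T
  [3] (T ∧ ¬T) ∨ ¬T
  [4] ¬T ∨ ¬T
  [5] ¬T
  [6] F

Answer: normal form = F  (in 6 steps)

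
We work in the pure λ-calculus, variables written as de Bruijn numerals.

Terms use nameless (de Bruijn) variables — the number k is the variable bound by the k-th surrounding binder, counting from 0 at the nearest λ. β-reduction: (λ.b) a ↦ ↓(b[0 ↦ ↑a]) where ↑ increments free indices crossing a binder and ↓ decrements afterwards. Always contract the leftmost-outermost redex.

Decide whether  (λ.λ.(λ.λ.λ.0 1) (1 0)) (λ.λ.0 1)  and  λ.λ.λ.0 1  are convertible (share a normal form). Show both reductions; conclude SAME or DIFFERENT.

Term A:
  start: (λ.λ.(λ.λ.λ.0 1) (1 0)) (λ.λ.0 1)
  →1  λ.(λ.λ.λ.0 1) ((λ.λ.0 1) 0)
  →2  λ.λ.λ.0 1

Term B:
  start: λ.λ.λ.0 1

Answer: SAME — A ⇓ λ.λ.λ.0 1, B ⇓ λ.λ.λ.0 1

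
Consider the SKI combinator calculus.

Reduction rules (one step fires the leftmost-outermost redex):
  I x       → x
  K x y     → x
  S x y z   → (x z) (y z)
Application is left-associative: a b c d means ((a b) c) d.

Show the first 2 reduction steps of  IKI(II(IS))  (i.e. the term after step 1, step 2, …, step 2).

Answer: after 2 steps: I

Derivation:
  start: IKI(II(IS))
  →1  KI(II(IS))
  →2  I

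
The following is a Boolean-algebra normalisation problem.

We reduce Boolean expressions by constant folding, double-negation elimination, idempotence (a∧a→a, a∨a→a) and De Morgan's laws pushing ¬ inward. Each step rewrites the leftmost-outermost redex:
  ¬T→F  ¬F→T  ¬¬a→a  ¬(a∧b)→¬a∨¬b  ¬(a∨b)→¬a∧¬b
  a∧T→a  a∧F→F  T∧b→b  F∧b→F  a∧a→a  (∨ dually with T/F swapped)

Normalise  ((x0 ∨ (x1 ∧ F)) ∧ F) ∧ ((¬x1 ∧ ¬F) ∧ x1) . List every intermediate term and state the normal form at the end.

  start: ((x0 ∨ (x1 ∧ F)) ∧ F) ∧ ((¬x1 ∧ ¬F) ∧ x1)
  →1  F ∧ ((¬x1 ∧ ¬F) ∧ x1)
  →2  F

Answer: normal form = F  (in 2 steps)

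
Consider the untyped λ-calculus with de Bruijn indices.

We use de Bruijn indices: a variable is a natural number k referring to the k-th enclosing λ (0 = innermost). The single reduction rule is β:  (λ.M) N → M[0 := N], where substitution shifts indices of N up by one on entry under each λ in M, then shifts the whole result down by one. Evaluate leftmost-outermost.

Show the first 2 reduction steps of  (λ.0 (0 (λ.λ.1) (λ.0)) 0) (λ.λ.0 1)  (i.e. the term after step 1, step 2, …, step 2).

Answer: after 2 steps: (λ.0 ((λ.λ.0 1) (λ.λ.1) (λ.0))) (λ.λ.0 1)

Derivation:
  start: (λ.0 (0 (λ.λ.1) (λ.0)) 0) (λ.λ.0 1)
  →1  (λ.λ.0 1) ((λ.λ.0 1) (λ.λ.1) (λ.0)) (λ.λ.0 1)
  →2  (λ.0 ((λ.λ.0 1) (λ.λ.1) (λ.0))) (λ.λ.0 1)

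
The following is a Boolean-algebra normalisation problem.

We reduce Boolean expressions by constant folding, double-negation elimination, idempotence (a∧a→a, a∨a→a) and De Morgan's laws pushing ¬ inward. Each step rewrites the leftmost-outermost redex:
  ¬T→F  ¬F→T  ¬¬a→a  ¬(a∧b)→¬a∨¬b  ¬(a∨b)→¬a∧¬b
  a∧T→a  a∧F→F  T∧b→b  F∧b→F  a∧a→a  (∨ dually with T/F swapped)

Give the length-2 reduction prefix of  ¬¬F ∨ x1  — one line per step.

Answer: after 2 steps: x1

Reduction:
  start: ¬¬F ∨ x1
  [1] F ∨ x1
  [2] x1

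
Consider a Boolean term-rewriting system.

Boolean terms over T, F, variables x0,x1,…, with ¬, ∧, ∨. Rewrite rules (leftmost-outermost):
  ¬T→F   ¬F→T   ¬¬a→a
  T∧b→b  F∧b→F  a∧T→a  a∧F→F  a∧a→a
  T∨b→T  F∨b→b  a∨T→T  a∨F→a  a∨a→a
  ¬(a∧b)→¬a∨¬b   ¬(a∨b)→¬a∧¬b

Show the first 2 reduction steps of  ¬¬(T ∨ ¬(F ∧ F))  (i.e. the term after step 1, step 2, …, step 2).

  start: ¬¬(T ∨ ¬(F ∧ F))
  step 1: T ∨ ¬(F ∧ F)
  step 2: T

Answer: after 2 steps: T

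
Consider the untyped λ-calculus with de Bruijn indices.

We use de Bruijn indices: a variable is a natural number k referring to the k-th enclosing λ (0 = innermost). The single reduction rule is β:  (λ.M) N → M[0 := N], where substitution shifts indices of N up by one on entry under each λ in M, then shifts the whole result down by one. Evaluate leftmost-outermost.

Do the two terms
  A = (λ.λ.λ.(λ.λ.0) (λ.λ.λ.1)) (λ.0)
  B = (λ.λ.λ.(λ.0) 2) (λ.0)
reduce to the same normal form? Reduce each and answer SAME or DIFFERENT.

Answer: SAME — A ⇓ λ.λ.λ.0, B ⇓ λ.λ.λ.0

Reduction:
Term A:
  start: (λ.λ.λ.(λ.λ.0) (λ.λ.λ.1)) (λ.0)
  step 1: λ.λ.(λ.λ.0) (λ.λ.λ.1)
  step 2: λ.λ.λ.0

Term B:
  start: (λ.λ.λ.(λ.0) 2) (λ.0)
  step 1: λ.λ.(λ.0) (λ.0)
  step 2: λ.λ.λ.0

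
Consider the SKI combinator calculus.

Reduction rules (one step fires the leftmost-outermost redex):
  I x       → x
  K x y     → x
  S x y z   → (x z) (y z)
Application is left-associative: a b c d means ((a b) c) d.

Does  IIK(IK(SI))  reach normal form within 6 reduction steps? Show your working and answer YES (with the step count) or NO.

Answer: YES — reaches normal form K(K(SI)) in 3 ≤ 6 steps

Derivation:
  start: IIK(IK(SI))
  [1] IK(IK(SI))
  [2] K(IK(SI))
  [3] K(K(SI))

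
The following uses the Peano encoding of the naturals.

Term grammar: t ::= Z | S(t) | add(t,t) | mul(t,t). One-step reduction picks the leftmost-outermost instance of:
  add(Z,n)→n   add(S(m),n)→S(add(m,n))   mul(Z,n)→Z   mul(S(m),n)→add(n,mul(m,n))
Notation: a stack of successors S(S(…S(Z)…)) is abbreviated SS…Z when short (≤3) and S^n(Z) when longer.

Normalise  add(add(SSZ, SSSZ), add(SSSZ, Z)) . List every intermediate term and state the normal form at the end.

Answer: normal form = S^8(Z)  (in 13 steps)

Reduction:
  start: add(add(SSZ, SSSZ), add(SSSZ, Z))
  [1] add(S(add(SZ, SSSZ)), add(SSSZ, Z))
  [2] S(add(add(SZ, SSSZ), add(SSSZ, Z)))
  [3] S(add(S(add(Z, SSSZ)), add(SSSZ, Z)))
  [4] S(S(add(add(Z, SSSZ), add(SSSZ, Z))))
  [5] S(S(add(SSSZ, add(SSSZ, Z))))
  [6] S(S(S(add(SSZ, add(SSSZ, Z)))))
  [7] S(S(S(S(add(SZ, add(SSSZ, Z))))))
  [8] S(S(S(S(S(add(Z, add(SSSZ, Z)))))))
  [9] S(S(S(S(S(add(SSSZ, Z))))))
  [10] S(S(S(S(S(S(add(SSZ, Z)))))))
  [11] S(S(S(S(S(S(S(add(SZ, Z))))))))
  [12] S(S(S(S(S(S(S(S(add(Z, Z)))))))))
  [13] S^8(Z)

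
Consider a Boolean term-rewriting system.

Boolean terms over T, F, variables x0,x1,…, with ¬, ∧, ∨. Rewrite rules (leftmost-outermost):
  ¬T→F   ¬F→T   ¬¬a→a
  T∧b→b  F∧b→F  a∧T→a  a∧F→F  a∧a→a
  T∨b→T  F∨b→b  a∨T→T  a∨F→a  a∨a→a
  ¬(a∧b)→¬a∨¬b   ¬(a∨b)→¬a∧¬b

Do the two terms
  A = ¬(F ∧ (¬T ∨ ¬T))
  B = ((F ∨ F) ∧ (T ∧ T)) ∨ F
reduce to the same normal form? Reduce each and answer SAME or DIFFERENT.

Answer: DIFFERENT — A ⇓ T, B ⇓ F

Reduction:
Term A:
  start: ¬(F ∧ (¬T ∨ ¬T))
  step 1: ¬F ∨ ¬(¬T ∨ ¬T)
  step 2: T ∨ ¬(¬T ∨ ¬T)
  step 3: T

Term B:
  start: ((F ∨ F) ∧ (T ∧ T)) ∨ F
  step 1: (F ∨ F) ∧ (T ∧ T)
  step 2: F ∧ (T ∧ T)
  step 3: F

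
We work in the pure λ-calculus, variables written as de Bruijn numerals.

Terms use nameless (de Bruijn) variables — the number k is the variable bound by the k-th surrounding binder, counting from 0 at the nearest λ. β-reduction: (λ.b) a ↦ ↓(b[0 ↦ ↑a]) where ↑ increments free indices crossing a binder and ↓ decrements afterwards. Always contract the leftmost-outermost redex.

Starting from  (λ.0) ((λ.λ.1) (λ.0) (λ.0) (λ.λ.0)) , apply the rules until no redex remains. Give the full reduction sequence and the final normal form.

Answer: normal form = λ.λ.0  (in 4 steps)

Working:
  start: (λ.0) ((λ.λ.1) (λ.0) (λ.0) (λ.λ.0))
  →1  (λ.λ.1) (λ.0) (λ.0) (λ.λ.0)
  →2  (λ.λ.0) (λ.0) (λ.λ.0)
  →3  (λ.0) (λ.λ.0)
  →4  λ.λ.0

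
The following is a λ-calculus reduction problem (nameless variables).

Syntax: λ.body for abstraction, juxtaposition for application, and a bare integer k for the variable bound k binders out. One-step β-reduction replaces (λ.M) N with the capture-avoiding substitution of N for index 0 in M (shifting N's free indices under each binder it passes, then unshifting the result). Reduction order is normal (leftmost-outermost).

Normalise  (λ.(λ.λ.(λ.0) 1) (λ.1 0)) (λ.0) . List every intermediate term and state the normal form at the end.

  start: (λ.(λ.λ.(λ.0) 1) (λ.1 0)) (λ.0)
  →1  (λ.λ.(λ.0) 1) (λ.(λ.0) 0)
  →2  λ.(λ.0) (λ.(λ.0) 0)
  →3  λ.λ.(λ.0) 0
  →4  λ.λ.0

Answer: normal form = λ.λ.0  (in 4 steps)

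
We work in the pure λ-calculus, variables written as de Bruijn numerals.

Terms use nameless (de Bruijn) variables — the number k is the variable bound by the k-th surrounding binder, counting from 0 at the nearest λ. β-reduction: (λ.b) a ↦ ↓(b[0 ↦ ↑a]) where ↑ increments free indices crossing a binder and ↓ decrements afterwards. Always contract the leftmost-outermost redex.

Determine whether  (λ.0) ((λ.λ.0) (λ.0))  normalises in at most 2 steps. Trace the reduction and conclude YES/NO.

Answer: YES — reaches normal form λ.0 in 2 ≤ 2 steps

Derivation:
  start: (λ.0) ((λ.λ.0) (λ.0))
  →1  (λ.λ.0) (λ.0)
  →2  λ.0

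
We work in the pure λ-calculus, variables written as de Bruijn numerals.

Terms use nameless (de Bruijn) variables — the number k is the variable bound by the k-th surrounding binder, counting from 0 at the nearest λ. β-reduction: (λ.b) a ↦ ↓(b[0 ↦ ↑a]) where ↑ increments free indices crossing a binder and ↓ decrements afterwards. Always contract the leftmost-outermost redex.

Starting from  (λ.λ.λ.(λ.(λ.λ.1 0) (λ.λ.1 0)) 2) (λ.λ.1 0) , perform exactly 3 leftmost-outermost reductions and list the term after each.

Answer: after 3 steps: λ.λ.λ.(λ.λ.1 0) 0

Working:
  start: (λ.λ.λ.(λ.(λ.λ.1 0) (λ.λ.1 0)) 2) (λ.λ.1 0)
  →1  λ.λ.(λ.(λ.λ.1 0) (λ.λ.1 0)) (λ.λ.1 0)
  →2  λ.λ.(λ.λ.1 0) (λ.λ.1 0)
  →3  λ.λ.λ.(λ.λ.1 0) 0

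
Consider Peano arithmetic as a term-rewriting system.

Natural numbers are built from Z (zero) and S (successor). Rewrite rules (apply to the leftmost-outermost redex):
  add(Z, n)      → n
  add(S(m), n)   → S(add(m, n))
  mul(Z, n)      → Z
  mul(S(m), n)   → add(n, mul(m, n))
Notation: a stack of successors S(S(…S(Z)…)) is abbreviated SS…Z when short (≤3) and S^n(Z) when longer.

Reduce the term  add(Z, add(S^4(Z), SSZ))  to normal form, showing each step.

  start: add(Z, add(S^4(Z), SSZ))
  step 1: add(S^4(Z), SSZ)
  step 2: S(add(SSSZ, SSZ))
  step 3: S(S(add(SSZ, SSZ)))
  step 4: S(S(S(add(SZ, SSZ))))
  step 5: S(S(S(S(add(Z, SSZ)))))
  step 6: S^6(Z)

Answer: normal form = S^6(Z)  (in 6 steps)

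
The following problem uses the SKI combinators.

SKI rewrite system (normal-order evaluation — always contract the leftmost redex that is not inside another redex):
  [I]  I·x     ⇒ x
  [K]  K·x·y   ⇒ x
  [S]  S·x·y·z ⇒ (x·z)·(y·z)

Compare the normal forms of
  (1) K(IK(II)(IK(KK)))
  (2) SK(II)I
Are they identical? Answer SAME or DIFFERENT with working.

Term A:
  start: K(IK(II)(IK(KK)))
  step 1: K(K(II)(IK(KK)))
  step 2: K(II)
  step 3: KI

Term B:
  start: SK(II)I
  step 1: KI(III)
  step 2: I

Answer: DIFFERENT — A ⇓ KI, B ⇓ I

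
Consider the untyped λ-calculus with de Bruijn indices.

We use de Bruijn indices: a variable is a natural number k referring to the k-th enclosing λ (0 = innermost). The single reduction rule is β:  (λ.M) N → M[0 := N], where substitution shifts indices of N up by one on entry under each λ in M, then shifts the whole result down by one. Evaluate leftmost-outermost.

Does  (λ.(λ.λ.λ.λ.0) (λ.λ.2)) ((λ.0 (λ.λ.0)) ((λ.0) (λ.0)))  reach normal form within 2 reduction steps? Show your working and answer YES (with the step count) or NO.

Answer: YES — reaches normal form λ.λ.λ.0 in 2 ≤ 2 steps

Derivation:
  start: (λ.(λ.λ.λ.λ.0) (λ.λ.2)) ((λ.0 (λ.λ.0)) ((λ.0) (λ.0)))
  →1  (λ.λ.λ.λ.0) (λ.λ.(λ.0 (λ.λ.0)) ((λ.0) (λ.0)))
  →2  λ.λ.λ.0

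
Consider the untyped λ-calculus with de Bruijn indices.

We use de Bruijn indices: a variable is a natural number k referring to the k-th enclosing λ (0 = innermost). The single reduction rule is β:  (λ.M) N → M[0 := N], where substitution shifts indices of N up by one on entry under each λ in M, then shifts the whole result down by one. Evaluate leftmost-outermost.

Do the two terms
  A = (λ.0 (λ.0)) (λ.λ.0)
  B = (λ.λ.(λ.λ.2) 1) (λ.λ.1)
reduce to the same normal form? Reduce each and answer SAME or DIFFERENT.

Answer: DIFFERENT — A ⇓ λ.0, B ⇓ λ.λ.1

Reduction:
Term A:
  start: (λ.0 (λ.0)) (λ.λ.0)
  [1] (λ.λ.0) (λ.0)
  [2] λ.0

Term B:
  start: (λ.λ.(λ.λ.2) 1) (λ.λ.1)
  [1] λ.(λ.λ.2) (λ.λ.1)
  [2] λ.λ.1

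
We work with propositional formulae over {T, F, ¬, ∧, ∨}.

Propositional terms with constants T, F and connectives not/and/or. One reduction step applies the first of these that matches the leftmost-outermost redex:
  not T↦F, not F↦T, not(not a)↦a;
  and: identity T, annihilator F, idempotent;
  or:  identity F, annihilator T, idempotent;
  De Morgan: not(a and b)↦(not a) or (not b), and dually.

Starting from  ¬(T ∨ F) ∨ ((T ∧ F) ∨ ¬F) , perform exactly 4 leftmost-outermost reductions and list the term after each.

Answer: after 4 steps: (T ∧ F) ∨ ¬F

Derivation:
  start: ¬(T ∨ F) ∨ ((T ∧ F) ∨ ¬F)
  [1] (¬T ∧ ¬F) ∨ ((T ∧ F) ∨ ¬F)
  [2] (F ∧ ¬F) ∨ ((T ∧ F) ∨ ¬F)
  [3] F ∨ ((T ∧ F) ∨ ¬F)
  [4] (T ∧ F) ∨ ¬F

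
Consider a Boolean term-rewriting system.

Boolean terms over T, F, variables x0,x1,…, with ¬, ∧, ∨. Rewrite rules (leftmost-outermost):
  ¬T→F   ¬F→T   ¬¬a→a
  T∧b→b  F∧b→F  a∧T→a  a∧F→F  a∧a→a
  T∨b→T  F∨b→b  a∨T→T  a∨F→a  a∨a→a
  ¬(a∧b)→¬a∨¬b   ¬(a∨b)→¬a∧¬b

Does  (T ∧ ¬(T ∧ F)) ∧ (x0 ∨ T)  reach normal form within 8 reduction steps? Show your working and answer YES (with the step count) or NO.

Answer: YES — reaches normal form T in 7 ≤ 8 steps

Reduction:
  start: (T ∧ ¬(T ∧ F)) ∧ (x0 ∨ T)
  step 1: ¬(T ∧ F) ∧ (x0 ∨ T)
  step 2: (¬T ∨ ¬F) ∧ (x0 ∨ T)
  step 3: (F ∨ ¬F) ∧ (x0 ∨ T)
  step 4: ¬F ∧ (x0 ∨ T)
  step 5: T ∧ (x0 ∨ T)
  step 6: x0 ∨ T
  step 7: T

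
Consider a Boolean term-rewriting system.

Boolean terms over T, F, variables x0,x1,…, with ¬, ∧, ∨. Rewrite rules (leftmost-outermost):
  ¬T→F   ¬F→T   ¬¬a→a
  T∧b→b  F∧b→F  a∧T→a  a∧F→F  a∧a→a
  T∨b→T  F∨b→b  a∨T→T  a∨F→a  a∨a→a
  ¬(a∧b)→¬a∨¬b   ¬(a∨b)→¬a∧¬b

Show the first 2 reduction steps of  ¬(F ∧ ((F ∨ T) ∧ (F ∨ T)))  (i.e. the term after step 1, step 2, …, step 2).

  start: ¬(F ∧ ((F ∨ T) ∧ (F ∨ T)))
  →1  ¬F ∨ ¬((F ∨ T) ∧ (F ∨ T))
  →2  T ∨ ¬((F ∨ T) ∧ (F ∨ T))

Answer: after 2 steps: T ∨ ¬((F ∨ T) ∧ (F ∨ T))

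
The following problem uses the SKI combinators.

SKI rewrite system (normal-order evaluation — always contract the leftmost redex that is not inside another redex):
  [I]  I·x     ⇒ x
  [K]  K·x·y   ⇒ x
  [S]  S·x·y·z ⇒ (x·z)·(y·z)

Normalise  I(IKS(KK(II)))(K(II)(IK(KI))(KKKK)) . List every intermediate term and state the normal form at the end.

  start: I(IKS(KK(II)))(K(II)(IK(KI))(KKKK))
  [1] IKS(KK(II))(K(II)(IK(KI))(KKKK))
  [2] KS(KK(II))(K(II)(IK(KI))(KKKK))
  [3] S(K(II)(IK(KI))(KKKK))
  [4] S(II(KKKK))
  [5] S(I(KKKK))
  [6] S(KKKK)
  [7] S(KK)

Answer: normal form = S(KK)  (in 7 steps)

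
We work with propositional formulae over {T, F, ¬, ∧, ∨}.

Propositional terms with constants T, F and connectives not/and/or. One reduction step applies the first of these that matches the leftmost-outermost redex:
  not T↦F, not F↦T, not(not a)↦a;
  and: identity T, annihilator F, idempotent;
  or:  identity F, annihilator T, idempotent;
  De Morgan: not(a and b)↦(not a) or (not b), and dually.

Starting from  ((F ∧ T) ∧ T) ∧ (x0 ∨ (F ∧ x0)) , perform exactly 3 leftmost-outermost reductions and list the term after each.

  start: ((F ∧ T) ∧ T) ∧ (x0 ∨ (F ∧ x0))
  [1] (F ∧ T) ∧ (x0 ∨ (F ∧ x0))
  [2] F ∧ (x0 ∨ (F ∧ x0))
  [3] F

Answer: after 3 steps: F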